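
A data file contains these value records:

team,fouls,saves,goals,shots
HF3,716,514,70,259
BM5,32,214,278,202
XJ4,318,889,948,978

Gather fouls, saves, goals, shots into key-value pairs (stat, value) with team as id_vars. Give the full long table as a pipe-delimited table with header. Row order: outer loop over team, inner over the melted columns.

| team | stat | value |
| HF3 | fouls | 716 |
| HF3 | saves | 514 |
| HF3 | goals | 70 |
| HF3 | shots | 259 |
| BM5 | fouls | 32 |
| BM5 | saves | 214 |
| BM5 | goals | 278 |
| BM5 | shots | 202 |
| XJ4 | fouls | 318 |
| XJ4 | saves | 889 |
| XJ4 | goals | 948 |
| XJ4 | shots | 978 |

Each (team, column) pair becomes one row: 3 × 4 = 12 rows.
For example, (HF3, fouls) → value=716.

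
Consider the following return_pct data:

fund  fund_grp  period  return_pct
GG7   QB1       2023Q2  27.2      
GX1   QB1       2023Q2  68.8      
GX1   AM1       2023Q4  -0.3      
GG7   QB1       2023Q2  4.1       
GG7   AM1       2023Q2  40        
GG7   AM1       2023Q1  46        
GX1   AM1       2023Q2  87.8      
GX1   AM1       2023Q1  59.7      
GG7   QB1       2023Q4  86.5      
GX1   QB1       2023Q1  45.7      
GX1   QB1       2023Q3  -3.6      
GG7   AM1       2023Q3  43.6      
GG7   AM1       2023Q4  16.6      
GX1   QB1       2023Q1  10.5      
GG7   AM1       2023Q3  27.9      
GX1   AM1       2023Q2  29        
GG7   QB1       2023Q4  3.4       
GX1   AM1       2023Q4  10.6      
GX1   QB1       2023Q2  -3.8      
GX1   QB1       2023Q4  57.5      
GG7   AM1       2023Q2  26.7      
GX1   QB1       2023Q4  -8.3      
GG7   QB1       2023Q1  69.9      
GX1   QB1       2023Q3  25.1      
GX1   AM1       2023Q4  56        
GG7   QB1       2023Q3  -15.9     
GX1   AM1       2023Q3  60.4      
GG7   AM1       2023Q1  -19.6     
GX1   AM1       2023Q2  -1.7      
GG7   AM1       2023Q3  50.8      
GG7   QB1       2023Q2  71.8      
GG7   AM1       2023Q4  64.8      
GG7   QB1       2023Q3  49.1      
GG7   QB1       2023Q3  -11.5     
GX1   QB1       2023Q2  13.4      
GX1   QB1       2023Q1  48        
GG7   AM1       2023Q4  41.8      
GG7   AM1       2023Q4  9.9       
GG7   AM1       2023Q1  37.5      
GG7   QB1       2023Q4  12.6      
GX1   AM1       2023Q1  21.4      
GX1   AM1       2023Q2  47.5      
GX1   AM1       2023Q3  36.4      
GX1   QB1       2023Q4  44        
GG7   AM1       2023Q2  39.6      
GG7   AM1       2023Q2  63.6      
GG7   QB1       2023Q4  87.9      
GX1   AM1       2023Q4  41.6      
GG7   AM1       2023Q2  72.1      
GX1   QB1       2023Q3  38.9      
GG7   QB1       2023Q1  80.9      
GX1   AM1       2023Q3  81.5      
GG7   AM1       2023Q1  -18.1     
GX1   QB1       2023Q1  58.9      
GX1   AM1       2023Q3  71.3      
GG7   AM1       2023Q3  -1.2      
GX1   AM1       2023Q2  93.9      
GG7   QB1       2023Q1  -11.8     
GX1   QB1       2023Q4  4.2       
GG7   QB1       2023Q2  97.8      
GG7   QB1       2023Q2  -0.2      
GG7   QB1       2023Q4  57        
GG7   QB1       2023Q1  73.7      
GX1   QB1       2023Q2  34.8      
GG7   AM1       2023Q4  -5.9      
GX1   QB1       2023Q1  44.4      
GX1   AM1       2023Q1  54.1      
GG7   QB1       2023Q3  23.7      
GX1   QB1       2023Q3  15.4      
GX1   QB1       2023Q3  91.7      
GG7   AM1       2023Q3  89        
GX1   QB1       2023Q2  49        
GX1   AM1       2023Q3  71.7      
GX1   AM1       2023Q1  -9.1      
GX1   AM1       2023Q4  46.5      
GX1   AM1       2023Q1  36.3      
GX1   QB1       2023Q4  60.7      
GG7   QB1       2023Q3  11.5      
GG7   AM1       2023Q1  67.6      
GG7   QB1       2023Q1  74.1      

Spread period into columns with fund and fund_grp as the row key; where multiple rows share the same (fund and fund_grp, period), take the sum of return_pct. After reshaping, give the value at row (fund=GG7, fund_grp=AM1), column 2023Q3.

Rows with fund=GG7, fund_grp=AM1 and period=2023Q3: return_pct values are 43.6, 27.9, 50.8, -1.2, 89.
43.6 + 27.9 + 50.8 + -1.2 + 89 = 210.1.

210.1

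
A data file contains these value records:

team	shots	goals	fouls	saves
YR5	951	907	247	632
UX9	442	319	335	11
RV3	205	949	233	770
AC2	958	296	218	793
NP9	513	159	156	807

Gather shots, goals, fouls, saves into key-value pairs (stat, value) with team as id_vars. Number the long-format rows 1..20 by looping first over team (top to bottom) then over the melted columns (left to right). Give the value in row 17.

20 rows total (5 × 4). Row 17: index ⌊(17-1)/4⌋ = 4 into team → NP9; (17-1) mod 4 = 0 into the melted columns → shots.
So row 17 is (NP9, shots, 513); value = 513.

513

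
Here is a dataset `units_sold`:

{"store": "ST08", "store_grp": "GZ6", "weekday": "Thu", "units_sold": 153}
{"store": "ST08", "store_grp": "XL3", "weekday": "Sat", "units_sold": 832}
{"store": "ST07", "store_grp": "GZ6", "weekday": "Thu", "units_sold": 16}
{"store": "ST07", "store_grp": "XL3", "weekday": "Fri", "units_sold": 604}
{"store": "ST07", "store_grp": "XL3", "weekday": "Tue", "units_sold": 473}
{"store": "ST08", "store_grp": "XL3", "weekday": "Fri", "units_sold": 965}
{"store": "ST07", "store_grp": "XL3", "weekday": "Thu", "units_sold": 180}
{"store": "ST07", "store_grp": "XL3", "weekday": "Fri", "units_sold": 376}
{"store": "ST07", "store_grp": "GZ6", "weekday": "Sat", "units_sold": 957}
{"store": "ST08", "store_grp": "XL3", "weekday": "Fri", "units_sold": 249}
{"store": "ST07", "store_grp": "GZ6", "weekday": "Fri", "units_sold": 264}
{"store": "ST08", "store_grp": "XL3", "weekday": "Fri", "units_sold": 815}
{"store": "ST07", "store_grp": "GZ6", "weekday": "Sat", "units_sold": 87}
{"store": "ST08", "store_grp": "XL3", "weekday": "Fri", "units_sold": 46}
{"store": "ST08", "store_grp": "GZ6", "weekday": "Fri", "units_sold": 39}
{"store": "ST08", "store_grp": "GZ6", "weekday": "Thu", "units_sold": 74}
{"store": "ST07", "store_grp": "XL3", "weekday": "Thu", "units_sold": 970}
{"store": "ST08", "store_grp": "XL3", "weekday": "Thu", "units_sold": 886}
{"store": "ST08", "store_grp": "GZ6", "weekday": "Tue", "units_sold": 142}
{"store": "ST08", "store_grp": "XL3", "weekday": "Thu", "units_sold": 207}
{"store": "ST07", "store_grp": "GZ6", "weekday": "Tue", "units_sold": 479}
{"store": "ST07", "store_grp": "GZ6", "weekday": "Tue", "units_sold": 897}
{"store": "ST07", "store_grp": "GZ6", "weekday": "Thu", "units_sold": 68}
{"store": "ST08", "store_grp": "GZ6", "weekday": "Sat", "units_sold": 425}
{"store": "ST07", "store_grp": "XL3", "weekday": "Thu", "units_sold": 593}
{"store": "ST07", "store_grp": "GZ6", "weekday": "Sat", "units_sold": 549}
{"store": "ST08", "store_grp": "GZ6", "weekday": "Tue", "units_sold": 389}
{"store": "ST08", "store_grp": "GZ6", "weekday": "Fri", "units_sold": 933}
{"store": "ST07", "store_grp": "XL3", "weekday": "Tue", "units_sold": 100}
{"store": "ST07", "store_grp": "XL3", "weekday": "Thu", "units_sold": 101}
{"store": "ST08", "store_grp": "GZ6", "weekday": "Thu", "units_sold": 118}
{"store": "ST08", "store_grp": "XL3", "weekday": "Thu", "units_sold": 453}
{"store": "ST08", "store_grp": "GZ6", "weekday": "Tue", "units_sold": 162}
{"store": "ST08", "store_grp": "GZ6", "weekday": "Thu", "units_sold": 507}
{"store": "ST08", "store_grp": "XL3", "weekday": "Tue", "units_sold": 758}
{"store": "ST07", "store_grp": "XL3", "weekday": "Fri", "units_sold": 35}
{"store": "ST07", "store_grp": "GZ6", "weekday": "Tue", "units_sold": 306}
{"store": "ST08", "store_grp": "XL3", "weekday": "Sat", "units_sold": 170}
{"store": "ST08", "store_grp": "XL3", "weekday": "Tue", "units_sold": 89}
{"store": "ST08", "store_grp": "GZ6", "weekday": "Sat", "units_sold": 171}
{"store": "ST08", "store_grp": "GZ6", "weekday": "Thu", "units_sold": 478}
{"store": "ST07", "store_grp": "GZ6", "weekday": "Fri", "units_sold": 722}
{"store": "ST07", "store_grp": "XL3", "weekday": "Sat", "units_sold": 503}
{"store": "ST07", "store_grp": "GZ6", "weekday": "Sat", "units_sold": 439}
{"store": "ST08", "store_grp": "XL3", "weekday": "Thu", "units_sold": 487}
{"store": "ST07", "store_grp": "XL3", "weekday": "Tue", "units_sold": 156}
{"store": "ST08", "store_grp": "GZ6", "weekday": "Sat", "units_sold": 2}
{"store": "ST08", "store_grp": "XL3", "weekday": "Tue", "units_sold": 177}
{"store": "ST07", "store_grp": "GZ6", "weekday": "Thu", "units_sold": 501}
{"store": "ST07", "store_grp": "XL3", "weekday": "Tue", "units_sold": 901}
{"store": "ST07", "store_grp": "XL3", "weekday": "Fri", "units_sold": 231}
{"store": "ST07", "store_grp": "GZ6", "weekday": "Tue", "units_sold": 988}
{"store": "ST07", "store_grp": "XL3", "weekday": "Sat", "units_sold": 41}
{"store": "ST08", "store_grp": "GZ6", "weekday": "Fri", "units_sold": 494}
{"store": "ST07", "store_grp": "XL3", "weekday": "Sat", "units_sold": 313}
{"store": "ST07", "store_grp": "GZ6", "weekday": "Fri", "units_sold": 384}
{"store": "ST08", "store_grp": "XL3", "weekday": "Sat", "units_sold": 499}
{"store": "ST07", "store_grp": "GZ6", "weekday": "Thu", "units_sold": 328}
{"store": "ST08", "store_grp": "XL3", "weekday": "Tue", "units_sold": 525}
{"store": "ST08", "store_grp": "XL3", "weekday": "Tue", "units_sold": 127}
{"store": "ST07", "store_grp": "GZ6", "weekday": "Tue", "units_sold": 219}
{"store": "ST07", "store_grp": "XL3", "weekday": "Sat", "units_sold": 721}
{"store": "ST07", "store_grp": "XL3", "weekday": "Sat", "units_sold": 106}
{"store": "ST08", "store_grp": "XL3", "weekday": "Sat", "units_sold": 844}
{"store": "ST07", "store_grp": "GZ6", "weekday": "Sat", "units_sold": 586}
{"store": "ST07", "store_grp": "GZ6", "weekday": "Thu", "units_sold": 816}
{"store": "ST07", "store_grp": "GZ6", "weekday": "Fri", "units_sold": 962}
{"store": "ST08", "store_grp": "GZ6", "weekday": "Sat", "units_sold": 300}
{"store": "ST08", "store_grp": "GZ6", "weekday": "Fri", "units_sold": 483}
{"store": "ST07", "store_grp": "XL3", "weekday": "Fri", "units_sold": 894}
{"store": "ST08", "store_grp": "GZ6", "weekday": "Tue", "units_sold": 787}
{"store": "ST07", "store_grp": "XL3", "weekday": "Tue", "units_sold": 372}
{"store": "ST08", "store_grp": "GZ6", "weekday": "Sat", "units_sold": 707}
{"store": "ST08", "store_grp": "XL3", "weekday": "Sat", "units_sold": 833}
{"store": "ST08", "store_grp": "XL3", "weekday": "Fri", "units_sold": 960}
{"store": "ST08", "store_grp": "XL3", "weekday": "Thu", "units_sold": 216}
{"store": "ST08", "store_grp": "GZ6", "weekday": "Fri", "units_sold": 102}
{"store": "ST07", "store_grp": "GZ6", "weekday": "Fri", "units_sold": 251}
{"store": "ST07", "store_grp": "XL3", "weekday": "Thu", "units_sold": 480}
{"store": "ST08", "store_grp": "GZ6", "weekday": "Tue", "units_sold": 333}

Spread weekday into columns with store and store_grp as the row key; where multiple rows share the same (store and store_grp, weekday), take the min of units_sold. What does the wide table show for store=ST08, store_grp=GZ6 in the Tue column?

142

Rows with store=ST08, store_grp=GZ6 and weekday=Tue: units_sold values are 142, 389, 162, 787, 333.
min(142, 389, 162, 787, 333) = 142.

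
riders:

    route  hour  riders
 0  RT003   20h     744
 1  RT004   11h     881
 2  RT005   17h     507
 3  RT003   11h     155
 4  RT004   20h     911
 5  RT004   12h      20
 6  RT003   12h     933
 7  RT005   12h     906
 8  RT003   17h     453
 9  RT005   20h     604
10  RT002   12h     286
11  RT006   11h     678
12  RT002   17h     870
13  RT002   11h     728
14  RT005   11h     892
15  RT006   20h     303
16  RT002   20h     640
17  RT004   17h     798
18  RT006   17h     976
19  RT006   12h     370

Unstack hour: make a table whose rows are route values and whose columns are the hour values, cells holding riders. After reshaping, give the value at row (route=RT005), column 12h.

906

Wide layout: rows indexed by route, columns are the 4 distinct hour values (20h, 11h, 17h, 12h).
Cell (route=RT005, hour=12h) draws from the long row where route=RT005 and hour=12h, which has riders=906.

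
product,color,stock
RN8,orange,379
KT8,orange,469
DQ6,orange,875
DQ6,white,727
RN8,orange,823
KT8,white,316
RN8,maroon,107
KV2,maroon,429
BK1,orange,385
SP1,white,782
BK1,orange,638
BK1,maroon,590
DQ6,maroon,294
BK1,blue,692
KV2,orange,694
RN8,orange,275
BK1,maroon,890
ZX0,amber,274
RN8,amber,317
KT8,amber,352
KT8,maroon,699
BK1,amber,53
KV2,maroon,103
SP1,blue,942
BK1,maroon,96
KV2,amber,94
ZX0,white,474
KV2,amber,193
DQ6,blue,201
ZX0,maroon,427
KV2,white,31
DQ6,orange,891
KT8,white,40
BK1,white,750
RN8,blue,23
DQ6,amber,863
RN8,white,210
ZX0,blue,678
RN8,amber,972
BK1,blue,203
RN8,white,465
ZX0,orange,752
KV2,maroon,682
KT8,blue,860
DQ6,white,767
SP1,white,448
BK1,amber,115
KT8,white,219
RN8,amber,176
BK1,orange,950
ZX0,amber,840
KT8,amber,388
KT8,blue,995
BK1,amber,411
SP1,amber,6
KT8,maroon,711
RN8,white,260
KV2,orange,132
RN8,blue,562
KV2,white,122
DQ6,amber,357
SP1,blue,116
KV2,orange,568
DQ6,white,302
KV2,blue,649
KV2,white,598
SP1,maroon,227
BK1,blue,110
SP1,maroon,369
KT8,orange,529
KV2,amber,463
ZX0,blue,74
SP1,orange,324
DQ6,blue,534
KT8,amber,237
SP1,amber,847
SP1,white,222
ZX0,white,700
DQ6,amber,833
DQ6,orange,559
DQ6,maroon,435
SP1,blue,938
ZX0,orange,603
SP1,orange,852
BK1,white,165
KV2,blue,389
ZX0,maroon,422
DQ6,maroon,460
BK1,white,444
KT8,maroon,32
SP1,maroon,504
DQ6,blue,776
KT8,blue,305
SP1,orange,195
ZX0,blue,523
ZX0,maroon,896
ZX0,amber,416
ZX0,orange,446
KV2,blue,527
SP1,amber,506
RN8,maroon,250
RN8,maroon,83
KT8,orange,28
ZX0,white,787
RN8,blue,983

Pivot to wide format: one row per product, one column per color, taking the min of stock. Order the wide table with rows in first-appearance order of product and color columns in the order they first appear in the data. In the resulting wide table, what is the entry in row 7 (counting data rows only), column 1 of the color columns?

446

With rows in first-appearance order of product, row 7 is product=ZX0. color columns in first-appearance order: orange, white, maroon, blue, amber; column 1 is orange.
Long rows with product=ZX0, color=orange: min(752, 603, 446) = 446.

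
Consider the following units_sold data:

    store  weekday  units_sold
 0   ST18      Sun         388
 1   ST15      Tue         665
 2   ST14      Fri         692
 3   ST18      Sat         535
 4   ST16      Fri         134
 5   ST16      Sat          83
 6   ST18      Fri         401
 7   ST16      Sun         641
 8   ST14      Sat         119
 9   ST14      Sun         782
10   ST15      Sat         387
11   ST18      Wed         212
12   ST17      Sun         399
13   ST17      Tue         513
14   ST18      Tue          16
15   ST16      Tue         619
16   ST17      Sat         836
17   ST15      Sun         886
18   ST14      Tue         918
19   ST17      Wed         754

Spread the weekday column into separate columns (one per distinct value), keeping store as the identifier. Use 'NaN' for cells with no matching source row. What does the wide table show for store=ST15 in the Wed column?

No long-format row has store=ST15 and weekday=Wed, so the cell is NaN.

NaN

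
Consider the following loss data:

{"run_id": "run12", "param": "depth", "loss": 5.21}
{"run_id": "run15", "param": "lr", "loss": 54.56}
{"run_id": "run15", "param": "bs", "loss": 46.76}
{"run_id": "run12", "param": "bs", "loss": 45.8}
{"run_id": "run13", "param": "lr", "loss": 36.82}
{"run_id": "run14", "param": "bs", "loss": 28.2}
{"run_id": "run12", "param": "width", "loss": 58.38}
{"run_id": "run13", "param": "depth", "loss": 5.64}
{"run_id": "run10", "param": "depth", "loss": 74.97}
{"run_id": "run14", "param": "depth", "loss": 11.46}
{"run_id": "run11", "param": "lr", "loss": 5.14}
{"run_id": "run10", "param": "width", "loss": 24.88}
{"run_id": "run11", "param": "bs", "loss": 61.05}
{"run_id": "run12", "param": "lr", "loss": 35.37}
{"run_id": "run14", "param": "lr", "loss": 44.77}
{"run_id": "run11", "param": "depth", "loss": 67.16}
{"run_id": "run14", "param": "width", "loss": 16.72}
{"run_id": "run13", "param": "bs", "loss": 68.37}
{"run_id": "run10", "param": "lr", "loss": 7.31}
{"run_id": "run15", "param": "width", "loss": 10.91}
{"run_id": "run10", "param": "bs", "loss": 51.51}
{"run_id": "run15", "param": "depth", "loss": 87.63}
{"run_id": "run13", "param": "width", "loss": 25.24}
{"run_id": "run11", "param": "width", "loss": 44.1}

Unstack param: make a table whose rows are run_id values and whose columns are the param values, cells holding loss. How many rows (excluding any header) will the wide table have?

6

6 distinct run_id values → 6 rows.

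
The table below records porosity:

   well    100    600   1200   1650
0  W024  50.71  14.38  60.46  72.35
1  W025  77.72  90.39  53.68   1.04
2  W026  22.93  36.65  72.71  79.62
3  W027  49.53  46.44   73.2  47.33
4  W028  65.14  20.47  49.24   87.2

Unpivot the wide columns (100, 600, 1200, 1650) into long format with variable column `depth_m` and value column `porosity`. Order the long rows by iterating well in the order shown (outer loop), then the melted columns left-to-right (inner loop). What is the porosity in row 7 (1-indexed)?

53.68

20 rows total (5 × 4). Row 7: index ⌊(7-1)/4⌋ = 1 into well → W025; (7-1) mod 4 = 2 into the melted columns → 1200.
So row 7 is (W025, 1200, 53.68); porosity = 53.68.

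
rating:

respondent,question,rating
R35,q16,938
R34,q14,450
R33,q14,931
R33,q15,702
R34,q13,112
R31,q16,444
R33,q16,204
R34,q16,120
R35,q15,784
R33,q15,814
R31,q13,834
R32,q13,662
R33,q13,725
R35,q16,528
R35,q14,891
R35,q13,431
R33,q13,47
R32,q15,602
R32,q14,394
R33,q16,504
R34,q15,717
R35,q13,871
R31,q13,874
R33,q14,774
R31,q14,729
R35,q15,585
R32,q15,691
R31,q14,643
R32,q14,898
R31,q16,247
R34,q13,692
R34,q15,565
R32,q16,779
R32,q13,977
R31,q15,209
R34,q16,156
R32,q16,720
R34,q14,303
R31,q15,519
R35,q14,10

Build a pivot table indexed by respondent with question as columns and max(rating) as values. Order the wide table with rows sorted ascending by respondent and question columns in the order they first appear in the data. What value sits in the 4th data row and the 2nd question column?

450

With rows sorted ascending by respondent, row 4 is respondent=R34. question columns in first-appearance order: q16, q14, q15, q13; column 2 is q14.
Long rows with respondent=R34, question=q14: max(450, 303) = 450.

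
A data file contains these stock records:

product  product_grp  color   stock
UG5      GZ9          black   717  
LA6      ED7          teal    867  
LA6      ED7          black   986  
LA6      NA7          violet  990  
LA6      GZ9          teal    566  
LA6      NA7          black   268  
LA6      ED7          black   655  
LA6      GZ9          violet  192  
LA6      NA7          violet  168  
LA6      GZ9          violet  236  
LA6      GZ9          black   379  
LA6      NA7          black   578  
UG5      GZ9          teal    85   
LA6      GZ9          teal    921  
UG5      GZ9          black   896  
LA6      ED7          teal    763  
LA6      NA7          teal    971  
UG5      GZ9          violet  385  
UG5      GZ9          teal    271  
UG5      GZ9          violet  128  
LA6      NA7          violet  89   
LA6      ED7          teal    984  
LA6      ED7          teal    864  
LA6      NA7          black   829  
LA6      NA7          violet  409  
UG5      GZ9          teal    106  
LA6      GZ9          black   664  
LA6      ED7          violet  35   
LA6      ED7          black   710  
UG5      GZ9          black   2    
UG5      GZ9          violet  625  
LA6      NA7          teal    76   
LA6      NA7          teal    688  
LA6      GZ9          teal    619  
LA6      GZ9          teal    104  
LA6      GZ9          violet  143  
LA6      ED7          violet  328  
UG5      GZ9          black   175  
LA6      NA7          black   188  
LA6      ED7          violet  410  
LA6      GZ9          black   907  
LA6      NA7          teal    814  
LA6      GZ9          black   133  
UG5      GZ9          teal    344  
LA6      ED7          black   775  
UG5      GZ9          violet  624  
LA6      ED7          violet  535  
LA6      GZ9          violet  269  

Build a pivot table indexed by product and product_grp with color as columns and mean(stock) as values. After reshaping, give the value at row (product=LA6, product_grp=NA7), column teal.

Rows with product=LA6, product_grp=NA7 and color=teal: stock values are 971, 76, 688, 814.
(971 + 76 + 688 + 814) / 4 = 637.25.

637.25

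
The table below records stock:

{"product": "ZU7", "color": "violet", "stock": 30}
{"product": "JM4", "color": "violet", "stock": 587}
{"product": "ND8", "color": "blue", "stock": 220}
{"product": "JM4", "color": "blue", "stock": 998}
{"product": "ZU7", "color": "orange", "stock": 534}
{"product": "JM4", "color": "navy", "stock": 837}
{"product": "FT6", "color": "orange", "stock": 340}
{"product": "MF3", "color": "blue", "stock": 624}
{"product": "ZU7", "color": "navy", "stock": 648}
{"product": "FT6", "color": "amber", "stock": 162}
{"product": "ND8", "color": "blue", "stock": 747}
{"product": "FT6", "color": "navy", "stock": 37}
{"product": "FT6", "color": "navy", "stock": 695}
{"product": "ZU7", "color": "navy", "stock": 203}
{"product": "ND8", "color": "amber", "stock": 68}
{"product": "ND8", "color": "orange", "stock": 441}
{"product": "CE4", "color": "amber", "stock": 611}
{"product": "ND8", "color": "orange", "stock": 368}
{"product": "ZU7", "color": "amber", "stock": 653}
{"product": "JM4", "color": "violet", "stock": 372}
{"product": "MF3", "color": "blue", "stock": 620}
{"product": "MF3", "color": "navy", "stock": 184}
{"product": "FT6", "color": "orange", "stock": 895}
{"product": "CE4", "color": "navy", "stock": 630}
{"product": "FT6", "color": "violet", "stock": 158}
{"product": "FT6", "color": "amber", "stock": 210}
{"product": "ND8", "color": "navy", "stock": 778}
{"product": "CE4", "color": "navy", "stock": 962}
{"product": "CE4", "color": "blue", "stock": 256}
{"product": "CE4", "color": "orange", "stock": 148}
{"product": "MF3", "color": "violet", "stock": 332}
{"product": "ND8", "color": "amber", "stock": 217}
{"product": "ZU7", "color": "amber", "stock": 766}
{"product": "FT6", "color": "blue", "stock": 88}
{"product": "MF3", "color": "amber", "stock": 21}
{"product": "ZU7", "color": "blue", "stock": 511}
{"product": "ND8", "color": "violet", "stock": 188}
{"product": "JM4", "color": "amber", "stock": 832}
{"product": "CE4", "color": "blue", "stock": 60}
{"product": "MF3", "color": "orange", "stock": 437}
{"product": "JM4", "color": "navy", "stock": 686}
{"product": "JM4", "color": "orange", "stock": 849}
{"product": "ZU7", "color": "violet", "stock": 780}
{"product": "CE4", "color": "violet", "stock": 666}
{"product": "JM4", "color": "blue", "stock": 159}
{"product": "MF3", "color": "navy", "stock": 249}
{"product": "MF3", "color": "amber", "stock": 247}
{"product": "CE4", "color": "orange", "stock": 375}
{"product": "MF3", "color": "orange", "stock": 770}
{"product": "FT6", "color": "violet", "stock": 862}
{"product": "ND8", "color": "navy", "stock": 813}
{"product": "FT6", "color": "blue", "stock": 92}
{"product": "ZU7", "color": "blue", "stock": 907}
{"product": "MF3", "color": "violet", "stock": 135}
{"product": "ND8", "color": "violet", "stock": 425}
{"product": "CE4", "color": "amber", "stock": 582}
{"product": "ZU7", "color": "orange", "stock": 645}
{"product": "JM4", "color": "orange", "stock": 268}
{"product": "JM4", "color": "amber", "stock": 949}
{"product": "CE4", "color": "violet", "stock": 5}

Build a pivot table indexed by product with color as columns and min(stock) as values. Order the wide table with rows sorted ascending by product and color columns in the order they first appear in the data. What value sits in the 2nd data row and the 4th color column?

With rows sorted ascending by product, row 2 is product=FT6. color columns in first-appearance order: violet, blue, orange, navy, amber; column 4 is navy.
Long rows with product=FT6, color=navy: min(37, 695) = 37.

37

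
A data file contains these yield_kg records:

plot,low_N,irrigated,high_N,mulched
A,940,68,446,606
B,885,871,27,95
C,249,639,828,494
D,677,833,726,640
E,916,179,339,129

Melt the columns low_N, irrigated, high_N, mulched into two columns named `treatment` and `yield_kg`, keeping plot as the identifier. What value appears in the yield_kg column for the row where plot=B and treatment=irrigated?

Unpivoting turns each (plot, wide-column) pair into one long row.
The wide cell at row B, column irrigated holds 871, so the long row (B, irrigated) has yield_kg=871.

871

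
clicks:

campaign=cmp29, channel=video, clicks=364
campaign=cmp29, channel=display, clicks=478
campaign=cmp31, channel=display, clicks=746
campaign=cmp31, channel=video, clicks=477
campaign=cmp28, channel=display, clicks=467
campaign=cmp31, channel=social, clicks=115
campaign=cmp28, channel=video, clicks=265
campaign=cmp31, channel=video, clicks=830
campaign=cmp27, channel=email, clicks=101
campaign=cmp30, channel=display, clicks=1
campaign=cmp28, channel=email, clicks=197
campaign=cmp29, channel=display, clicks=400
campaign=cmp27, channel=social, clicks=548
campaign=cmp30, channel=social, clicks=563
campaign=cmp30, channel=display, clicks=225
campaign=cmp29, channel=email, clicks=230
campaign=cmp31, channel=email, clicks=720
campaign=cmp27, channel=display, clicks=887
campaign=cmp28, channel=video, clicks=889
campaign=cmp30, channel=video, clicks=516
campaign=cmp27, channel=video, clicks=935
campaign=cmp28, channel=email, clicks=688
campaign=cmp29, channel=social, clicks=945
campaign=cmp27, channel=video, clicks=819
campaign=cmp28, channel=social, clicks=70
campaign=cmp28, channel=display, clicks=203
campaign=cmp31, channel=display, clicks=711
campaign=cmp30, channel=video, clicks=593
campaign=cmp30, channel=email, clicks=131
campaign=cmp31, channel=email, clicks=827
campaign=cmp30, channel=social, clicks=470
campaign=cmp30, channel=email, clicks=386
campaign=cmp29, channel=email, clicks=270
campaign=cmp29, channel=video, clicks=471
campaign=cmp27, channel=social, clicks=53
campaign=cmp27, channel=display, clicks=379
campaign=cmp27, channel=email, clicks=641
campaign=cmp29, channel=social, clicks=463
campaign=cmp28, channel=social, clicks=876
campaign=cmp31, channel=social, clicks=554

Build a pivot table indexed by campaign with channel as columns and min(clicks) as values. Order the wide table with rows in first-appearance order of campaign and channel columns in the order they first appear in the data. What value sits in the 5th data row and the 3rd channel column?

470

With rows in first-appearance order of campaign, row 5 is campaign=cmp30. channel columns in first-appearance order: video, display, social, email; column 3 is social.
Long rows with campaign=cmp30, channel=social: min(563, 470) = 470.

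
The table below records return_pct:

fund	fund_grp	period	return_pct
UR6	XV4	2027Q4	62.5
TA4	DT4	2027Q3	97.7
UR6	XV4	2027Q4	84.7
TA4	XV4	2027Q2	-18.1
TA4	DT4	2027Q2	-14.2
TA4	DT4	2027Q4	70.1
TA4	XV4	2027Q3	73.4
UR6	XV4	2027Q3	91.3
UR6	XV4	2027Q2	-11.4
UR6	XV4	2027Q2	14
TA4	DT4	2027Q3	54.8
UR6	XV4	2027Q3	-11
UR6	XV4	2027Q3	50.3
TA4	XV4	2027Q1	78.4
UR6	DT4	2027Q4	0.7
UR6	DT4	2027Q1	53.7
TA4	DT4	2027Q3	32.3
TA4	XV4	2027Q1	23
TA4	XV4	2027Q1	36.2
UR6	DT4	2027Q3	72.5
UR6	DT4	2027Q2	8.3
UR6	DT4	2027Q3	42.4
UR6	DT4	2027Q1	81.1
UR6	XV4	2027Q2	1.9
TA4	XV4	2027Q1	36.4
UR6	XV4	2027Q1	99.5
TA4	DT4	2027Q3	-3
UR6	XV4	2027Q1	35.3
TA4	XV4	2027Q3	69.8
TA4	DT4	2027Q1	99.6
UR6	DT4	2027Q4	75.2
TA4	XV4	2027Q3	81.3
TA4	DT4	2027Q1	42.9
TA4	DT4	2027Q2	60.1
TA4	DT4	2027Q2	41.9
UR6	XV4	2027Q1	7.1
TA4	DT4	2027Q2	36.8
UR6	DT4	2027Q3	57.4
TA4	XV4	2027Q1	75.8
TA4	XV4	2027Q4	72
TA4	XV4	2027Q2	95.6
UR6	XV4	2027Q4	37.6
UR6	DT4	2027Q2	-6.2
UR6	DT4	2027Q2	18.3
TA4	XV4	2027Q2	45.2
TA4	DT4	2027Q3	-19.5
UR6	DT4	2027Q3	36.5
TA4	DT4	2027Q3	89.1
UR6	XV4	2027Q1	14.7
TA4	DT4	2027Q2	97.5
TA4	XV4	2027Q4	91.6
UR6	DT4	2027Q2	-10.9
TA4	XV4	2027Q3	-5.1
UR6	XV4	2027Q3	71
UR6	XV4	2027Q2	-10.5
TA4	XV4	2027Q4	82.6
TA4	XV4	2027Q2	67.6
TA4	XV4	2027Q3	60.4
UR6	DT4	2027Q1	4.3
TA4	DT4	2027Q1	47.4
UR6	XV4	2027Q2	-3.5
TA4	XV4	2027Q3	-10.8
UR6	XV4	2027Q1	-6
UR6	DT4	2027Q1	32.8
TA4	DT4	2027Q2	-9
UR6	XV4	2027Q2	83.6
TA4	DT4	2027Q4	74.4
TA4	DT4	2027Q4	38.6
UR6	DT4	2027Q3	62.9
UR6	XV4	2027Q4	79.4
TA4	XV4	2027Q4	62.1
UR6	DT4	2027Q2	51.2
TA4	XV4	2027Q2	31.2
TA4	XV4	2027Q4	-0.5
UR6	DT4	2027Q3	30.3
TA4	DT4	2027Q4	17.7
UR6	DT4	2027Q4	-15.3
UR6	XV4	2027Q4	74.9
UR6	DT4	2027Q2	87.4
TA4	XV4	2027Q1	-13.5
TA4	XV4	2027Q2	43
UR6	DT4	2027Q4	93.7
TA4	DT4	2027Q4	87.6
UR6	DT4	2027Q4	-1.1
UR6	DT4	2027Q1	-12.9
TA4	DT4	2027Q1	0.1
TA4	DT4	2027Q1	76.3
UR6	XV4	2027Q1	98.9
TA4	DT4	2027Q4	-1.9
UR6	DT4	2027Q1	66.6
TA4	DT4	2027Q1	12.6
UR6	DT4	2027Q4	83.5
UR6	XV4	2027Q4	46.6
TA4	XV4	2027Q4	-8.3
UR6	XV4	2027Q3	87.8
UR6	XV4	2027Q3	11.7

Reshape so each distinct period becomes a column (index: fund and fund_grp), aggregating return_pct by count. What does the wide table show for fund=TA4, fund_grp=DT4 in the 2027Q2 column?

Rows with fund=TA4, fund_grp=DT4 and period=2027Q2: return_pct values are -14.2, 60.1, 41.9, 36.8, 97.5, -9.
6 rows match — count = 6.

6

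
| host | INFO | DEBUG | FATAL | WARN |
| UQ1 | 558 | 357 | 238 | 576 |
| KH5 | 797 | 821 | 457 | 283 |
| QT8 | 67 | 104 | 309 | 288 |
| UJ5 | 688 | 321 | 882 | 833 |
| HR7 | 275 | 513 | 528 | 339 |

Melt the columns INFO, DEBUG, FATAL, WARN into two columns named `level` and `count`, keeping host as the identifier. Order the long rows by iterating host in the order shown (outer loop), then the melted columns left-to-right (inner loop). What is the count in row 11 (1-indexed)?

20 rows total (5 × 4). Row 11: index ⌊(11-1)/4⌋ = 2 into host → QT8; (11-1) mod 4 = 2 into the melted columns → FATAL.
So row 11 is (QT8, FATAL, 309); count = 309.

309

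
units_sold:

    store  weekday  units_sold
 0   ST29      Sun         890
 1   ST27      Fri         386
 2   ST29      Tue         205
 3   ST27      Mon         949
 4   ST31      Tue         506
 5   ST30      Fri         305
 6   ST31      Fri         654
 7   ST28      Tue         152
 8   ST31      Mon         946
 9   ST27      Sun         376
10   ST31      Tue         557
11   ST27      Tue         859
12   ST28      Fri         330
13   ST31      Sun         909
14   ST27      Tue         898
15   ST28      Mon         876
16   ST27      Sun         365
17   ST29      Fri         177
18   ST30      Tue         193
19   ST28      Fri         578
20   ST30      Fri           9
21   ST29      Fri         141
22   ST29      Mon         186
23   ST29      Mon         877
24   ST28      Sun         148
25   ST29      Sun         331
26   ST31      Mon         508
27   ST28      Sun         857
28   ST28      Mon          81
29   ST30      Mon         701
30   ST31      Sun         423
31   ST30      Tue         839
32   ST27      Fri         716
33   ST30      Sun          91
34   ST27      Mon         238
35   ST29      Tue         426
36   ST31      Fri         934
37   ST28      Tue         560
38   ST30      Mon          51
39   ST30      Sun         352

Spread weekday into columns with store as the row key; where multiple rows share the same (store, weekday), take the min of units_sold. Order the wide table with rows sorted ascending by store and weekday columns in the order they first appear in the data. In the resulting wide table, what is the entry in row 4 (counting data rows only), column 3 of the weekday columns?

With rows sorted ascending by store, row 4 is store=ST30. weekday columns in first-appearance order: Sun, Fri, Tue, Mon; column 3 is Tue.
Long rows with store=ST30, weekday=Tue: min(193, 839) = 193.

193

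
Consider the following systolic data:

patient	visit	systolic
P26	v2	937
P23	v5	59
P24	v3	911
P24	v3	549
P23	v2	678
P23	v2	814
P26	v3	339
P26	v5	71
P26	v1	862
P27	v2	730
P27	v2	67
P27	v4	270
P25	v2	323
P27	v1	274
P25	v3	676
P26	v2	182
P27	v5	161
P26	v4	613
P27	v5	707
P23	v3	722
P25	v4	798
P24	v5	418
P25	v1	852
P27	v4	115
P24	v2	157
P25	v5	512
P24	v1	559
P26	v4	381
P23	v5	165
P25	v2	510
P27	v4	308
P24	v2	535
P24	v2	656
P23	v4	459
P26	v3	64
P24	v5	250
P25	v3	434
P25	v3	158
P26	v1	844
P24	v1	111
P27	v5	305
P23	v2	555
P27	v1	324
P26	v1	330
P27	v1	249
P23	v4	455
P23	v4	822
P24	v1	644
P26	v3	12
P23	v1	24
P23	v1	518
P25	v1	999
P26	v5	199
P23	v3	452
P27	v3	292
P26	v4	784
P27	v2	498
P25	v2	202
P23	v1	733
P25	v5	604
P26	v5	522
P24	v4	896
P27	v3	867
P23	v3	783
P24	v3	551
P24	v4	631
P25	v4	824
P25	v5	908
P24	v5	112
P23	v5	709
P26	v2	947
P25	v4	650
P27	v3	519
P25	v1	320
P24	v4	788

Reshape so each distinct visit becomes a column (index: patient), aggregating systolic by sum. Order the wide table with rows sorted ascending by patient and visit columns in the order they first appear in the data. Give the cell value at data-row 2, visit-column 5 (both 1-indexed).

With rows sorted ascending by patient, row 2 is patient=P24. visit columns in first-appearance order: v2, v5, v3, v1, v4; column 5 is v4.
Long rows with patient=P24, visit=v4: 896 + 631 + 788 = 2315.

2315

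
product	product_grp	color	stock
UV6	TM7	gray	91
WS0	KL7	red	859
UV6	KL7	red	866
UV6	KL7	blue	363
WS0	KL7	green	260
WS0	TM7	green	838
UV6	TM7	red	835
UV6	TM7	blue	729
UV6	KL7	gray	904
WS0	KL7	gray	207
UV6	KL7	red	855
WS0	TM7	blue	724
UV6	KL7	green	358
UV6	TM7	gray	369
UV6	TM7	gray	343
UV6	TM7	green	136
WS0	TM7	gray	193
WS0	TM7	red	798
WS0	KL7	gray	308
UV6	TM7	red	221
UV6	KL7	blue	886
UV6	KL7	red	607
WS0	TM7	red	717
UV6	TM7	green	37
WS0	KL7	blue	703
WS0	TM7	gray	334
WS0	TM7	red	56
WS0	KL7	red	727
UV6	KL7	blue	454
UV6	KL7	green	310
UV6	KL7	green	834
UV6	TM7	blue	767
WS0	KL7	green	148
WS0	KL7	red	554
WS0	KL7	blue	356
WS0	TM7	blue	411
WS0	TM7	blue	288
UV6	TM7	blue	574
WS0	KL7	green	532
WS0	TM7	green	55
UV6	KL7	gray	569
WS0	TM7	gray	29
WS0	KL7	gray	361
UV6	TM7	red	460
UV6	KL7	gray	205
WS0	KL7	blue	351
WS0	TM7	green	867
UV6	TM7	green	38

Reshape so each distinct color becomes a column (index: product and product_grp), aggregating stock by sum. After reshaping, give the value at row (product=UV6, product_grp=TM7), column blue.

2070

Rows with product=UV6, product_grp=TM7 and color=blue: stock values are 729, 767, 574.
729 + 767 + 574 = 2070.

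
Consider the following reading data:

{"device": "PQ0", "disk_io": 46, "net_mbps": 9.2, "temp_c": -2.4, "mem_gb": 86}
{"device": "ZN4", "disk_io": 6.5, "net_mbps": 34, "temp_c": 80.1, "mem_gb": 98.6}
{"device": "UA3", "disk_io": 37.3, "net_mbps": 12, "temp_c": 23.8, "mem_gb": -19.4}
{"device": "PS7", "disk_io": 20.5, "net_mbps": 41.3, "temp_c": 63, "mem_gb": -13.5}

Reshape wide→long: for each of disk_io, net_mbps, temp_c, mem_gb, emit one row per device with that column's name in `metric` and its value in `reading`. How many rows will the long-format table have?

4 device values × 4 melted columns = 16 rows.

16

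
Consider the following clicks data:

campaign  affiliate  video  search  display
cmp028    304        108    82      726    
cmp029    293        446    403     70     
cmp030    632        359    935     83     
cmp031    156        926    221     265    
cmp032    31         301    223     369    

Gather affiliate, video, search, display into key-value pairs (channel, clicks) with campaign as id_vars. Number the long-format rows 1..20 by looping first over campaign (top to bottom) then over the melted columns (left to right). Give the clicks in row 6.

20 rows total (5 × 4). Row 6: index ⌊(6-1)/4⌋ = 1 into campaign → cmp029; (6-1) mod 4 = 1 into the melted columns → video.
So row 6 is (cmp029, video, 446); clicks = 446.

446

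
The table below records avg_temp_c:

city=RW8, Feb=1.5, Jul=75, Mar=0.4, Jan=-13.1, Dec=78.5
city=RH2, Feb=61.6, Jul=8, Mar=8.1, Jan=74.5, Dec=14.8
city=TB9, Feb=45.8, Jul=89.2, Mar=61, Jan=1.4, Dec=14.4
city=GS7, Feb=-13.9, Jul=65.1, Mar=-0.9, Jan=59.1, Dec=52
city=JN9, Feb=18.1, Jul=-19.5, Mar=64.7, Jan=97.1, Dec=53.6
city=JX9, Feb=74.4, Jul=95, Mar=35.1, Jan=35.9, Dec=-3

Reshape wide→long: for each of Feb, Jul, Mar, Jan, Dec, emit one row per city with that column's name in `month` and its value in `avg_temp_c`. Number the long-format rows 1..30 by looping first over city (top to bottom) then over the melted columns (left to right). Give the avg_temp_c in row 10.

14.8

30 rows total (6 × 5). Row 10: index ⌊(10-1)/5⌋ = 1 into city → RH2; (10-1) mod 5 = 4 into the melted columns → Dec.
So row 10 is (RH2, Dec, 14.8); avg_temp_c = 14.8.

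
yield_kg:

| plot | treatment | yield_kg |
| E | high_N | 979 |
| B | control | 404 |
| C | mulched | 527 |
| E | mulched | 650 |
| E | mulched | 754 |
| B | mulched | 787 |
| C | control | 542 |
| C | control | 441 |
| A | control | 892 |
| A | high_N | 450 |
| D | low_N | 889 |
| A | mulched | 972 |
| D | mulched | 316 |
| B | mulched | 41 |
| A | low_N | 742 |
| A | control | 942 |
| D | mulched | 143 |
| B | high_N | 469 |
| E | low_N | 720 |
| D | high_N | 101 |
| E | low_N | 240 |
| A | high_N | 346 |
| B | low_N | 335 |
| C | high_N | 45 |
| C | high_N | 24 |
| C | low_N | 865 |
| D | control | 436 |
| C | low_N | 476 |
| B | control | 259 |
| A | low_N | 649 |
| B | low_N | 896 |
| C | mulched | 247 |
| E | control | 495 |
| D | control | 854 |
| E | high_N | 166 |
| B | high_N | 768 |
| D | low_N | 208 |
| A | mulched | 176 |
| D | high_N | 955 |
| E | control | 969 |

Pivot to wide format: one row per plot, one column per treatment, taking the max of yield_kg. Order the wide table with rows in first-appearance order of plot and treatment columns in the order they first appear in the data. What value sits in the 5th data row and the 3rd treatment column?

316

With rows in first-appearance order of plot, row 5 is plot=D. treatment columns in first-appearance order: high_N, control, mulched, low_N; column 3 is mulched.
Long rows with plot=D, treatment=mulched: max(316, 143) = 316.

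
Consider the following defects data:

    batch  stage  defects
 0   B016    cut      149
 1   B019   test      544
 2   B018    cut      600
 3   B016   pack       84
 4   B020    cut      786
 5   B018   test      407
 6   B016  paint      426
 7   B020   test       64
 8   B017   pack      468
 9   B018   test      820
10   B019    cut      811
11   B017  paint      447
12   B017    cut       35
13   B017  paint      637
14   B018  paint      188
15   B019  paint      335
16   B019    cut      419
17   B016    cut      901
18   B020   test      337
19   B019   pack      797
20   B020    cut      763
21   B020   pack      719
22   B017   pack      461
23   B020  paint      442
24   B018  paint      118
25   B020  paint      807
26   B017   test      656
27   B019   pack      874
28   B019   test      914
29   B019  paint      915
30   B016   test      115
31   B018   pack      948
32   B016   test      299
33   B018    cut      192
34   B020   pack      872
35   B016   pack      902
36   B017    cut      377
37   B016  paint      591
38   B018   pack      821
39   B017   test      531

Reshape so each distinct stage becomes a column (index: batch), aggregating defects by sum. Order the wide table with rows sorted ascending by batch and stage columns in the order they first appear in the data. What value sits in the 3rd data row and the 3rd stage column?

With rows sorted ascending by batch, row 3 is batch=B018. stage columns in first-appearance order: cut, test, pack, paint; column 3 is pack.
Long rows with batch=B018, stage=pack: 948 + 821 = 1769.

1769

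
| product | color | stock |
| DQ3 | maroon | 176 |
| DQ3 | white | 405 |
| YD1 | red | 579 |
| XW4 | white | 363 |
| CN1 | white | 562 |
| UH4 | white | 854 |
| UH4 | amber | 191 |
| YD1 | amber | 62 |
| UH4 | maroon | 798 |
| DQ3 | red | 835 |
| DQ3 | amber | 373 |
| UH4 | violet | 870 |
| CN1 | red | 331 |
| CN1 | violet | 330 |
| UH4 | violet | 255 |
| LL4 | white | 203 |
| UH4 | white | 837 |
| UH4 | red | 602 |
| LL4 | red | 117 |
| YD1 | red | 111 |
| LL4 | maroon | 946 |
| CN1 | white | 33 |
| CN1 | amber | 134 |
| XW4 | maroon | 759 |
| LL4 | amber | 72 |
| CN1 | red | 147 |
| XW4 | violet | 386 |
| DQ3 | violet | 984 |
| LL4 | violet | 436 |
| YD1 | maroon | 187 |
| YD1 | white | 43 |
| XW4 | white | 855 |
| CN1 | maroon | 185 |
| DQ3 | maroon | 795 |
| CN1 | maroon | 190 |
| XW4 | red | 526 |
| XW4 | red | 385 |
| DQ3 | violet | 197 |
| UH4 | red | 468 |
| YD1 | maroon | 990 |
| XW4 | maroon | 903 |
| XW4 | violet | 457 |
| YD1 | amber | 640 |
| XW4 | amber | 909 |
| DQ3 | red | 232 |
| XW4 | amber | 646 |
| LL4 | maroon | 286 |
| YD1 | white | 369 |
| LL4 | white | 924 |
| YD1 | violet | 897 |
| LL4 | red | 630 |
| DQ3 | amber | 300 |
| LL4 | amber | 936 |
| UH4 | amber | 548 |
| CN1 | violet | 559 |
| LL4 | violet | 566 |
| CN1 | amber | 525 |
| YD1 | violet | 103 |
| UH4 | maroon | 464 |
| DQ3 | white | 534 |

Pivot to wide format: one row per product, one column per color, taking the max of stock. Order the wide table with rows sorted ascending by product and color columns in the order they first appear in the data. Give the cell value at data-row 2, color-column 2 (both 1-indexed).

With rows sorted ascending by product, row 2 is product=DQ3. color columns in first-appearance order: maroon, white, red, amber, violet; column 2 is white.
Long rows with product=DQ3, color=white: max(405, 534) = 534.

534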